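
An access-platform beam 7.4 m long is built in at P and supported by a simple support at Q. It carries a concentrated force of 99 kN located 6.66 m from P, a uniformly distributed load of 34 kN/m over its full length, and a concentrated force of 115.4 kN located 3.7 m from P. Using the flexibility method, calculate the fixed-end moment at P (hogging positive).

M_P = 429.1 kN·m

Release the roller at Q. Primary structure: cantilever fixed at P.
Primary-structure tip deflection at Q by superposition:
  point load 99 at a = 6.66: Pa²(3L − a)/(6EI) = 11373/EI
  UDL 34: wL⁴/(8EI) = 12744/EI
  point load 115.4 at a = 3.7: Pa²(3L − a)/(6EI) = 4871/EI
  δ_0 = 28989/EI
Tip deflection under a unit load at Q: L³/(3EI) = 135.1/EI.
The prop prevents deflection at Q: R_Q = δ_0/δ_{QQ} = 28989/135.1 = 214.6 kN.
Moment equilibrium about P: M_P = Σ(load moments about P) − R_Q·L = 2017 − 214.6×7.4 = 429.1 kN·m.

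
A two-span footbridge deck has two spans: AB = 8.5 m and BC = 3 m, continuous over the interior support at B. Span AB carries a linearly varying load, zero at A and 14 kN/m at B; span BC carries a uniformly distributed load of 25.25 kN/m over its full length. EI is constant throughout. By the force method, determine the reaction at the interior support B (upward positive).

Insert a hinge at B; M_B is the redundant, and each span becomes simply supported.
End slopes at the hinge B, treating each span as simply supported:
  span AB: triangular load, peak 14: w₀L³/(45EI) = 191.1/EI
  span BC: UDL 25.25: wL³/(24EI) = 28.41/EI
  relative rotation θ_0 = (191.1 + 28.41)/EI = 219.5/EI
A unit hogging moment at B produces rotation L₁/(3EI) + L₂/(3EI) = 3.833/EI.
Compatibility: M_B·(L₁+L₂)/(3EI) = θ_0, giving M_B = 57.25 kN·m (hogging).
Span AB, ΣM about A with M_B applied at B: R_B^{AB}·8.5 = 337.2 + 57.25, so R_B^{AB} = 46.4 kN and R_A = 59.5 − 46.4 = 13.1 kN.
Span BC, ΣM about C: R_B^{BC}·3 = 113.6 + 57.25, so R_B^{BC} = 56.96 kN and R_C = 75.75 − 56.96 = 18.79 kN.
R_B = 46.4 + 56.96 = 103.4 kN.

R_B = 103.4 kN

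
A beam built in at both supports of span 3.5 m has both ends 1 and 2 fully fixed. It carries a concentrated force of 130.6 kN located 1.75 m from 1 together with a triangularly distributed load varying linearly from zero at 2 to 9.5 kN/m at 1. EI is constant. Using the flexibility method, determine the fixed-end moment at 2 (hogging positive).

Release both end moments; the primary structure is a simply-supported span 12 with redundants M_1 and M_2.
End rotations of the released simple span under the applied load (×1/EI):
  at 1: point load 130.6 at a = 1.75: Pab(L + b)/(6LEI) = 99.99/EI
  at 2: point load 130.6 at a = 1.75: Pab(L + a)/(6LEI) = 99.99/EI
  at 1: triangular load, peak 9.5: w₀L³/(45EI) = 9.051/EI
  at 2: triangular load, peak 9.5: 7w₀L³/(360EI) = 7.92/EI
  θ_10 = 109/EI,  θ_20 = 107.9/EI
Flexibility coefficients: a unit moment at one end gives L/(3EI) there and L/(6EI) at the far end, so f₁₁ = f₂₂ = 1.167/EI and f₁₂ = f₂₁ = 0.5833/EI.
Compatibility — zero rotation at each built-in end:
  1.167 M_1 + 0.5833 M_2 = 109
  0.5833 M_1 + 1.167 M_2 = 107.9
Solving the pair gives M_1 = 62.96 kN·m and M_2 = 61.02 kN·m (hogging).

M_2 = 61.02 kN·m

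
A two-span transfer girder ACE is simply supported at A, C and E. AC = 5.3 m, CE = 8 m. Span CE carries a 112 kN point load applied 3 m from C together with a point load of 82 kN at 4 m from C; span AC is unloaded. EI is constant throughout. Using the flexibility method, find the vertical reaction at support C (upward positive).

R_C = 166.4 kN

Release continuity at C by inserting a hinge; the redundant is the internal moment M_C. The primary structure is two simply-supported spans AC and CE.
Discontinuity in slope at C on the released structure — sum the simple-span end rotations:
  span CE: point load 112 at a = 3: Pab(L + b)/(6LEI) = 455/EI
  span CE: point load 82 at a = 4: Pab(L + b)/(6LEI) = 328/EI
  relative rotation θ_0 = (0 + 783)/EI = 783/EI
A unit hogging moment at C produces rotation L₁/(3EI) + L₂/(3EI) = 4.433/EI.
Slope continuity at C: θ_0 = M_C·4.433/EI, so M_C = 783/4.433 = 176.6 kN·m (hogging).
Span AC, ΣM about A with M_C applied at C: R_C^{AC}·5.3 = 0 + 176.6, so R_C^{AC} = 33.32 kN and R_A = 0 − 33.32 = -33.32 kN.
Span CE, ΣM about E: R_C^{CE}·8 = 888 + 176.6, so R_C^{CE} = 133.1 kN and R_E = 194 − 133.1 = 60.92 kN.
R_C = 33.32 + 133.1 = 166.4 kN.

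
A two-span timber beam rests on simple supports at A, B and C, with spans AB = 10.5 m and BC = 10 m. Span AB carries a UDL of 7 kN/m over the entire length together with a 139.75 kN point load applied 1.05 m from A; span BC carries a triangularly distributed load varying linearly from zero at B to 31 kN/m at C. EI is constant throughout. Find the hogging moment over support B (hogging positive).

M_B = 174.8 kN·m

Release continuity at B by inserting a hinge; the redundant is the internal moment M_B. The primary structure is two simply-supported spans AB and BC.
End slopes at the hinge B, treating each span as simply supported:
  span AB: UDL 7: wL³/(24EI) = 337.6/EI
  span AB: point load 139.75 at a = 1.05: Pab(L + a)/(6LEI) = 254.2/EI
  span BC: triangular load, peak 31: 7w₀L³/(360EI) = 602.8/EI
  relative rotation θ_0 = (591.9 + 602.8)/EI = 1195/EI
A unit hogging moment at B produces rotation L₁/(3EI) + L₂/(3EI) = 6.833/EI.
Compatibility: M_B·(L₁+L₂)/(3EI) = θ_0, giving M_B = 174.8 kN·m (hogging).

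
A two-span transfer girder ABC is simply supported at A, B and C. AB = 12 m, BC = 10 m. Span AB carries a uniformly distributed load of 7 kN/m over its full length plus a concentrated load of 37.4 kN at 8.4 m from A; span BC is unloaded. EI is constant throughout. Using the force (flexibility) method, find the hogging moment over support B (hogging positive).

M_B = 112.4 kN·m

Take M_B as the redundant. Released structure: two simple spans AB and BC with a hinge at B.
End slopes at the hinge B, treating each span as simply supported:
  span AB: UDL 7: wL³/(24EI) = 504/EI
  span AB: point load 37.4 at a = 8.4: Pab(L + a)/(6LEI) = 320.4/EI
  relative rotation θ_0 = (824.4 + 0)/EI = 824.4/EI
A unit hogging moment at B produces rotation L₁/(3EI) + L₂/(3EI) = 7.333/EI.
Compatibility: M_B·(L₁+L₂)/(3EI) = θ_0, giving M_B = 112.4 kN·m (hogging).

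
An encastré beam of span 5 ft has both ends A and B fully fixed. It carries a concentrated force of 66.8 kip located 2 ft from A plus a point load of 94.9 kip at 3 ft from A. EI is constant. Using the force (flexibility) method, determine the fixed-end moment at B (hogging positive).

Take the two fixed-end moments M_A, M_B as redundants; the released structure is the simple span AB.
Simple-span end rotations at A and B under the given loads:
  at A: point load 66.8 at a = 2: Pab(L + b)/(6LEI) = 106.9/EI
  at B: point load 66.8 at a = 2: Pab(L + a)/(6LEI) = 93.52/EI
  at A: point load 94.9 at a = 3: Pab(L + b)/(6LEI) = 132.9/EI
  at B: point load 94.9 at a = 3: Pab(L + a)/(6LEI) = 151.8/EI
  θ_A0 = 239.7/EI,  θ_B0 = 245.4/EI
Flexibility coefficients: a unit moment at one end gives L/(3EI) there and L/(6EI) at the far end, so f₁₁ = f₂₂ = 1.667/EI and f₁₂ = f₂₁ = 0.8333/EI.
Compatibility — zero rotation at each built-in end:
  1.667 M_A + 0.8333 M_B = 239.7
  0.8333 M_A + 1.667 M_B = 245.4
Solving the pair gives M_A = 93.65 kip·ft and M_B = 100.4 kip·ft (hogging).

M_B = 100.4 kip·ft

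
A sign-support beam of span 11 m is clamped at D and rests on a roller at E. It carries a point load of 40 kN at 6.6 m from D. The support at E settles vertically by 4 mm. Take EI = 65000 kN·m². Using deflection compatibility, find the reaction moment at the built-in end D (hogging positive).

Take the reaction at E as the redundant and release it; the primary structure is a cantilever fixed at D.
Deflection at E on the released cantilever, summing each load's contribution:
  point load 40 at a = 6.6: Pa²(3L − a)/(6EI) = 7667/EI
Tip deflection under a unit load at E: L³/(3EI) = 443.7/EI.
With EI = 65000 kN·m²: δ_0 = 0.11795 m and δ_{EE} = 0.006826 m/kN.
Compatibility — the beam at E must follow the support down by 0.004 m: δ_0 − R_E·δ_{EE} = 0.004, so R_E = (0.11795 − 0.004)/0.006826 = 16.69 kN.
Moment equilibrium about D: M_D = Σ(load moments about D) − R_E·L = 264 − 16.69×11 = 80.37 kN·m.

M_D = 80.37 kN·m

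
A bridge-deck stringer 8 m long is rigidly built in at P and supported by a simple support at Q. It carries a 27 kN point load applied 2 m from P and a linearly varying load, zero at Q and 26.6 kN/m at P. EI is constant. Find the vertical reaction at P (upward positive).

R_P = 109.8 kN

Choose R_Q as the redundant. The primary structure is the cantilever fixed at P.
Downward deflection at the released point Q due to the loads:
  point load 27 at a = 2: Pa²(3L − a)/(6EI) = 396/EI
  triangular load, peak 26.6 at the fixed end: w₀L⁴/(30EI) = 3632/EI
  δ_0 = 4028/EI
Tip deflection under a unit load at Q: L³/(3EI) = 170.7/EI.
Compatibility at Q: δ_0 − R_Q·δ_{QQ} = 0, so R_Q = 4028/170.7 = 23.6 kN.
Vertical equilibrium: R_P = ΣP − R_Q = 133.4 − 23.6 = 109.8 kN.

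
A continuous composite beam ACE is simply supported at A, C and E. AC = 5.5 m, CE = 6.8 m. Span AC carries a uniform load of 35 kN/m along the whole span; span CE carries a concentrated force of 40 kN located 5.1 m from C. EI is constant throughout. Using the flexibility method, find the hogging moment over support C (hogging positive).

M_C = 76.8 kN·m

Insert a hinge at C; M_C is the redundant, and each span becomes simply supported.
Rotations at C on the released spans (each span's end-slope, ×1/EI):
  span AC: UDL 35: wL³/(24EI) = 242.6/EI
  span CE: point load 40 at a = 5.1: Pab(L + b)/(6LEI) = 72.25/EI
  relative rotation θ_0 = (242.6 + 72.25)/EI = 314.9/EI
A unit hogging moment at C produces rotation L₁/(3EI) + L₂/(3EI) = 4.1/EI.
Slope continuity at C: θ_0 = M_C·4.1/EI, so M_C = 314.9/4.1 = 76.8 kN·m (hogging).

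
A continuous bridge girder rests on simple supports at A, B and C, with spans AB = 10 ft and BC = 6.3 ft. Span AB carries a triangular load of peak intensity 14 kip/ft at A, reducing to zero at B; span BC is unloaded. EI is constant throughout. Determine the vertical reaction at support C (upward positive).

R_C = -7.953 kip

Take M_B as the redundant. Released structure: two simple spans AB and BC with a hinge at B.
Rotations at B on the released spans (each span's end-slope, ×1/EI):
  span AB: triangular load, peak 14: 7w₀L³/(360EI) = 272.2/EI
  relative rotation θ_0 = (272.2 + 0)/EI = 272.2/EI
A unit hogging moment at B produces rotation L₁/(3EI) + L₂/(3EI) = 5.433/EI.
Slope continuity at B: θ_0 = M_B·5.433/EI, so M_B = 272.2/5.433 = 50.1 kip·ft (hogging).
Span BC, ΣM about C: R_B^{BC}·6.3 = 0 + 50.1, so R_B^{BC} = 7.953 kip and R_C = 0 − 7.953 = -7.953 kip.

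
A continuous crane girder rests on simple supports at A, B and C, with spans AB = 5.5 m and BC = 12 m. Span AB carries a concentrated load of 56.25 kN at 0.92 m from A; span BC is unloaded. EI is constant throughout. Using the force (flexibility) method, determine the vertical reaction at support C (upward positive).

R_C = -0.6587 kN

Take M_B as the redundant. Released structure: two simple spans AB and BC with a hinge at B.
Rotations at B on the released spans (each span's end-slope, ×1/EI):
  span AB: point load 56.25 at a = 0.92: Pab(L + a)/(6LEI) = 46.11/EI
  relative rotation θ_0 = (46.11 + 0)/EI = 46.11/EI
A unit hogging moment at B produces rotation L₁/(3EI) + L₂/(3EI) = 5.833/EI.
Compatibility: M_B·(L₁+L₂)/(3EI) = θ_0, giving M_B = 7.905 kN·m (hogging).
Span BC, ΣM about C: R_B^{BC}·12 = 0 + 7.905, so R_B^{BC} = 0.6587 kN and R_C = 0 − 0.6587 = -0.6587 kN.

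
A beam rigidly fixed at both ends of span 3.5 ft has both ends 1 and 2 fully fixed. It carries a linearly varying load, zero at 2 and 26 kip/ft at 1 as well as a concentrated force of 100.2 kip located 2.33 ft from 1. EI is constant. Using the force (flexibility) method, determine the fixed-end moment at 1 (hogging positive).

Take the two fixed-end moments M_1, M_2 as redundants; the released structure is the simple span 12.
Simple-span end rotations at 1 and 2 under the given loads:
  at 1: triangular load, peak 26: w₀L³/(45EI) = 24.77/EI
  at 2: triangular load, peak 26: 7w₀L³/(360EI) = 21.68/EI
  at 1: point load 100.2 at a = 2.33: Pab(L + b)/(6LEI) = 60.74/EI
  at 2: point load 100.2 at a = 2.33: Pab(L + a)/(6LEI) = 75.83/EI
  θ_10 = 85.52/EI,  θ_20 = 97.51/EI
Flexibility coefficients: a unit moment at one end gives L/(3EI) there and L/(6EI) at the far end, so f₁₁ = f₂₂ = 1.167/EI and f₁₂ = f₂₁ = 0.5833/EI.
Compatibility — zero rotation at each built-in end:
  1.167 M_1 + 0.5833 M_2 = 85.52
  0.5833 M_1 + 1.167 M_2 = 97.51
Solving the pair gives M_1 = 42.01 kip·ft and M_2 = 62.57 kip·ft (hogging).

M_1 = 42.01 kip·ft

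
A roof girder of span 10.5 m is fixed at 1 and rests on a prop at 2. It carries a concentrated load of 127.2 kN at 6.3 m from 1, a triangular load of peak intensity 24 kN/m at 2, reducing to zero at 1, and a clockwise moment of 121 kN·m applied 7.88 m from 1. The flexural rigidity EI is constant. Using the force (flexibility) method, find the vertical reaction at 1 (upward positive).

Remove the prop at 2; the released (primary) structure is a cantilever built in at 1.
Primary-structure tip deflection at 2 by superposition:
  point load 127.2 at a = 6.3: Pa²(3L − a)/(6EI) = 21204/EI
  triangular load, peak 24 at the free end: 11w₀L⁴/(120EI) = 26741/EI
  clockwise couple 121 at a = 7.88: M₀a(2L − a)/(2EI) = 6255/EI
  δ_0 = 54200/EI
Flexibility coefficient — unit upward force at 2: δ_{22} = L³/(3EI) = 385.9/EI.
The prop prevents deflection at 2: R_2 = δ_0/δ_{22} = 54200/385.9 = 140.5 kN.
Vertical equilibrium: R_1 = ΣP − R_2 = 253.2 − 140.5 = 112.7 kN.

R_1 = 112.7 kN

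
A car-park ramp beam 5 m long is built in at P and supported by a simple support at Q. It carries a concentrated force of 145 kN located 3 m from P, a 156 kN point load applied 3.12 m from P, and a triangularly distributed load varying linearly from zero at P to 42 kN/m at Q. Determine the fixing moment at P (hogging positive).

M_P = 309 kN·m

Take the reaction at Q as the redundant and release it; the primary structure is a cantilever fixed at P.
Deflection at Q on the released cantilever, summing each load's contribution:
  point load 145 at a = 3: Pa²(3L − a)/(6EI) = 2610/EI
  point load 156 at a = 3.12: Pa²(3L − a)/(6EI) = 3007/EI
  triangular load, peak 42 at the free end: 11w₀L⁴/(120EI) = 2406/EI
  δ_0 = 8023/EI
Tip deflection under a unit load at Q: L³/(3EI) = 41.67/EI.
The prop prevents deflection at Q: R_Q = δ_0/δ_{QQ} = 8023/41.67 = 192.6 kN.
Moment equilibrium about P: M_P = Σ(load moments about P) − R_Q·L = 1272 − 192.6×5 = 309 kN·m.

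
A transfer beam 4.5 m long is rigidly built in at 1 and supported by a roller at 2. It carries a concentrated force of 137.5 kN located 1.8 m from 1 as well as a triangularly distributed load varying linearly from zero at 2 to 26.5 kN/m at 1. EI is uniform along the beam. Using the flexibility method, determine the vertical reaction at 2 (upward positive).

R_2 = 40.52 kN

Release the roller at 2. Primary structure: cantilever fixed at 1.
Primary-structure tip deflection at 2 by superposition:
  point load 137.5 at a = 1.8: Pa²(3L − a)/(6EI) = 868.7/EI
  triangular load, peak 26.5 at the fixed end: w₀L⁴/(30EI) = 362.2/EI
  δ_0 = 1231/EI
Tip deflection under a unit load at 2: L³/(3EI) = 30.38/EI.
Compatibility at 2: δ_0 − R_2·δ_{22} = 0, so R_2 = 1231/30.38 = 40.52 kN.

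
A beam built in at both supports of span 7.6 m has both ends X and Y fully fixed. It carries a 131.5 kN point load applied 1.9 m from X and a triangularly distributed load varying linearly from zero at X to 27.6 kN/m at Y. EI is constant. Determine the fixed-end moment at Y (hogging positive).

Release both end moments; the primary structure is a simply-supported span XY with redundants M_X and M_Y.
End rotations of the released simple span under the applied load (×1/EI):
  at X: point load 131.5 at a = 1.9: Pab(L + b)/(6LEI) = 415.4/EI
  at Y: point load 131.5 at a = 1.9: Pab(L + a)/(6LEI) = 296.7/EI
  at X: triangular load, peak 27.6: 7w₀L³/(360EI) = 235.6/EI
  at Y: triangular load, peak 27.6: w₀L³/(45EI) = 269.2/EI
  θ_X0 = 651/EI,  θ_Y0 = 565.9/EI
Flexibility coefficients: a unit moment at one end gives L/(3EI) there and L/(6EI) at the far end, so f₁₁ = f₂₂ = 2.533/EI and f₁₂ = f₂₁ = 1.267/EI.
Compatibility — zero rotation at each built-in end:
  2.533 M_X + 1.267 M_Y = 651
  1.267 M_X + 2.533 M_Y = 565.9
Solving the pair gives M_X = 193.7 kN·m and M_Y = 126.6 kN·m (hogging).

M_Y = 126.6 kN·m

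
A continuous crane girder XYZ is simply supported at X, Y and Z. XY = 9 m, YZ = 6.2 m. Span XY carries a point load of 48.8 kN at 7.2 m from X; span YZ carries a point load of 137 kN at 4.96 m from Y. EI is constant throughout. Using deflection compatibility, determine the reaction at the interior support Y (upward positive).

Take M_Y as the redundant. Released structure: two simple spans XY and YZ with a hinge at Y.
Discontinuity in slope at Y on the released structure — sum the simple-span end rotations:
  span XY: point load 48.8 at a = 7.2: Pab(L + a)/(6LEI) = 189.7/EI
  span YZ: point load 137 at a = 4.96: Pab(L + b)/(6LEI) = 168.5/EI
  relative rotation θ_0 = (189.7 + 168.5)/EI = 358.3/EI
A unit hogging moment at Y produces rotation L₁/(3EI) + L₂/(3EI) = 5.067/EI.
Compatibility: M_Y·(L₁+L₂)/(3EI) = θ_0, giving M_Y = 70.71 kN·m (hogging).
Span XY, ΣM about X with M_Y applied at Y: R_Y^{XY}·9 = 351.4 + 70.71, so R_Y^{XY} = 46.9 kN and R_X = 48.8 − 46.9 = 1.904 kN.
Span YZ, ΣM about Z: R_Y^{YZ}·6.2 = 169.9 + 70.71, so R_Y^{YZ} = 38.8 kN and R_Z = 137 − 38.8 = 98.2 kN.
R_Y = 46.9 + 38.8 = 85.7 kN.

R_Y = 85.7 kN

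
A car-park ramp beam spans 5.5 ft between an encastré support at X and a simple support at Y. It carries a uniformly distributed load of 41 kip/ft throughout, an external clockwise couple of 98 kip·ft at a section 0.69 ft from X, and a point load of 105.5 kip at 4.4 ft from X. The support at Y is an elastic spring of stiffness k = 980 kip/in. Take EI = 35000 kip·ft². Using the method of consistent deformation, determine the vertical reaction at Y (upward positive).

R_Y = 156.7 kip

Choose R_Y as the redundant. The primary structure is the cantilever fixed at X.
Deflection at Y on the released cantilever, summing each load's contribution:
  UDL 41: wL⁴/(8EI) = 4690/EI
  clockwise couple 98 at a = 0.69: M₀a(2L − a)/(2EI) = 348.6/EI
  point load 105.5 at a = 4.4: Pa²(3L − a)/(6EI) = 4119/EI
  δ_0 = 9157/EI
Flexibility coefficient — unit upward force at Y: δ_{YY} = L³/(3EI) = 55.46/EI.
With EI = 35000 kip·ft²: δ_0 = 0.26164 ft and δ_{YY} = 0.001585 ft/kip.
Compatibility — the spring shortens by R_Y/k under the reaction it provides: δ_0 − R_Y·δ_{YY} = R_Y/k. With 1/k = 1/(980×12) ft/kip = 0.000085 ft/kip, R_Y = δ_0 / (δ_{YY} + 1/k) = 0.26164 / (0.001585 + 0.000085) = 156.7 kip.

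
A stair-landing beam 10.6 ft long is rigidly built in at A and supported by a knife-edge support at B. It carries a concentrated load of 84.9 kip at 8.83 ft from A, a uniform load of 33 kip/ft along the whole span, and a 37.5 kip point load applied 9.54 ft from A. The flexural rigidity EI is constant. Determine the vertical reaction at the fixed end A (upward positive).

Take the reaction at B as the redundant and release it; the primary structure is a cantilever fixed at A.
Deflection at B on the released cantilever, summing each load's contribution:
  point load 84.9 at a = 8.83: Pa²(3L − a)/(6EI) = 25342/EI
  UDL 33: wL⁴/(8EI) = 52077/EI
  point load 37.5 at a = 9.54: Pa²(3L − a)/(6EI) = 12662/EI
  δ_0 = 90081/EI
Tip deflection under a unit load at B: L³/(3EI) = 397/EI.
The prop prevents deflection at B: R_B = δ_0/δ_{BB} = 90081/397 = 226.9 kip.
Vertical equilibrium: R_A = ΣP − R_B = 472.2 − 226.9 = 245.3 kip.

R_A = 245.3 kip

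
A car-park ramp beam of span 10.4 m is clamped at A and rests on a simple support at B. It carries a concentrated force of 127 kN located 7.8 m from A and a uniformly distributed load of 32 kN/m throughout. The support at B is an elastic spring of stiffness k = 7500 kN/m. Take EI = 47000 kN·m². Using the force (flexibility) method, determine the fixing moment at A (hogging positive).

Take the reaction at B as the redundant and release it; the primary structure is a cantilever fixed at A.
Primary-structure tip deflection at B by superposition:
  point load 127 at a = 7.8: Pa²(3L − a)/(6EI) = 30134/EI
  UDL 32: wL⁴/(8EI) = 46794/EI
  δ_0 = 76928/EI
Tip deflection under a unit load at B: L³/(3EI) = 375/EI.
With EI = 47000 kN·m²: δ_0 = 1.6368 m and δ_{BB} = 0.007978 m/kN.
Compatibility — the spring shortens by R_B/k under the reaction it provides: δ_0 − R_B·δ_{BB} = R_B/k. With 1/k = 0.000133 m/kN, R_B = δ_0 / (δ_{BB} + 1/k) = 1.6368 / (0.007978 + 0.000133) = 201.8 kN.
Moment equilibrium about A: M_A = Σ(load moments about A) − R_B·L = 2721 − 201.8×10.4 = 622.5 kN·m.

M_A = 622.5 kN·m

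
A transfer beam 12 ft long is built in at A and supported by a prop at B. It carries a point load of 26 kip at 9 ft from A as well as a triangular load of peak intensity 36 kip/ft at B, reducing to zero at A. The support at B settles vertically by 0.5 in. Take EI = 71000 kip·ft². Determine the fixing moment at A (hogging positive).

Take the reaction at B as the redundant and release it; the primary structure is a cantilever fixed at A.
Primary-structure tip deflection at B by superposition:
  point load 26 at a = 9: Pa²(3L − a)/(6EI) = 9477/EI
  triangular load, peak 36 at the free end: 11w₀L⁴/(120EI) = 68429/EI
  δ_0 = 77906/EI
Tip deflection under a unit load at B: L³/(3EI) = 576/EI.
With EI = 71000 kip·ft²: δ_0 = 1.0973 ft and δ_{BB} = 0.008113 ft/kip.
Compatibility — the beam at B must follow the support down by 0.04167 ft: δ_0 − R_B·δ_{BB} = 0.04167, so R_B = (1.0973 − 0.04167)/0.008113 = 130.1 kip.
Moment equilibrium about A: M_A = Σ(load moments about A) − R_B·L = 1962 − 130.1×12 = 400.6 kip·ft.

M_A = 400.6 kip·ft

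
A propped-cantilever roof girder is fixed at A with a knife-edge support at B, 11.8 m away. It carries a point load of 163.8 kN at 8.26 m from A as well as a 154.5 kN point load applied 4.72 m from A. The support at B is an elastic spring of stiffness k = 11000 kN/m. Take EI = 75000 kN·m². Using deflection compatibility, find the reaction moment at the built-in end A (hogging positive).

Choose R_B as the redundant. The primary structure is the cantilever fixed at A.
Primary-structure tip deflection at B by superposition:
  point load 163.8 at a = 8.26: Pa²(3L − a)/(6EI) = 50551/EI
  point load 154.5 at a = 4.72: Pa²(3L − a)/(6EI) = 17600/EI
  δ_0 = 68151/EI
Flexibility coefficient — unit upward force at B: δ_{BB} = L³/(3EI) = 547.7/EI.
With EI = 75000 kN·m²: δ_0 = 0.90869 m and δ_{BB} = 0.007302 m/kN.
Compatibility — the spring shortens by R_B/k under the reaction it provides: δ_0 − R_B·δ_{BB} = R_B/k. With 1/k = 0.000091 m/kN, R_B = δ_0 / (δ_{BB} + 1/k) = 0.90869 / (0.007302 + 0.000091) = 122.9 kN.
Moment equilibrium about A: M_A = Σ(load moments about A) − R_B·L = 2082 − 122.9×11.8 = 631.9 kN·m.

M_A = 631.9 kN·m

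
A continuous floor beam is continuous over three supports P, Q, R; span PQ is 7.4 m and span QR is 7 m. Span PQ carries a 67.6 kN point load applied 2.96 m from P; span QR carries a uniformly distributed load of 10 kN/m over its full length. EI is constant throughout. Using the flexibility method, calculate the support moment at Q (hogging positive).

Insert a hinge at Q; M_Q is the redundant, and each span becomes simply supported.
Discontinuity in slope at Q on the released structure — sum the simple-span end rotations:
  span PQ: point load 67.6 at a = 2.96: Pab(L + a)/(6LEI) = 207.3/EI
  span QR: UDL 10: wL³/(24EI) = 142.9/EI
  relative rotation θ_0 = (207.3 + 142.9)/EI = 350.2/EI
A unit hogging moment at Q produces rotation L₁/(3EI) + L₂/(3EI) = 4.8/EI.
Slope continuity at Q: θ_0 = M_Q·4.8/EI, so M_Q = 350.2/4.8 = 72.96 kN·m (hogging).

M_Q = 72.96 kN·m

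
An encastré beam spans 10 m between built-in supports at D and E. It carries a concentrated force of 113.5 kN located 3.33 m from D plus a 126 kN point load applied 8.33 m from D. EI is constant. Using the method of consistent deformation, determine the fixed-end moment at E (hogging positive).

M_E = 230 kN·m

Release both end moments; the primary structure is a simply-supported span DE with redundants M_D and M_E.
Simple-span end rotations at D and E under the given loads:
  at D: point load 113.5 at a = 3.33: Pab(L + b)/(6LEI) = 700.4/EI
  at E: point load 113.5 at a = 3.33: Pab(L + a)/(6LEI) = 560.1/EI
  at D: point load 126 at a = 8.33: Pab(L + b)/(6LEI) = 340.9/EI
  at E: point load 126 at a = 8.33: Pab(L + a)/(6LEI) = 535.5/EI
  θ_D0 = 1041/EI,  θ_E0 = 1096/EI
Flexibility coefficients: a unit moment at one end gives L/(3EI) there and L/(6EI) at the far end, so f₁₁ = f₂₂ = 3.333/EI and f₁₂ = f₂₁ = 1.667/EI.
Compatibility — zero rotation at each built-in end:
  3.333 M_D + 1.667 M_E = 1041
  1.667 M_D + 3.333 M_E = 1096
Solving the pair gives M_D = 197.4 kN·m and M_E = 230 kN·m (hogging).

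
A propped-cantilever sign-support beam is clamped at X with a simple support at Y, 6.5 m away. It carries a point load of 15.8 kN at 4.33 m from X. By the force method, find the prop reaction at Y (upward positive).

Choose R_Y as the redundant. The primary structure is the cantilever fixed at X.
Downward deflection at the released point Y due to the loads:
  point load 15.8 at a = 4.33: Pa²(3L − a)/(6EI) = 749/EI
Flexibility coefficient — unit upward force at Y: δ_{YY} = L³/(3EI) = 91.54/EI.
The prop prevents deflection at Y: R_Y = δ_0/δ_{YY} = 749/91.54 = 8.182 kN.

R_Y = 8.182 kN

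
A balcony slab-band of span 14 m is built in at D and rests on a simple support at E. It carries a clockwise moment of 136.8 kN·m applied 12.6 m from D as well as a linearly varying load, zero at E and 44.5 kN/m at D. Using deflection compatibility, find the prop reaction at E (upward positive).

Choose R_E as the redundant. The primary structure is the cantilever fixed at D.
Primary-structure tip deflection at E by superposition:
  clockwise couple 136.8 at a = 12.6: M₀a(2L − a)/(2EI) = 13272/EI
  triangular load, peak 44.5 at the fixed end: w₀L⁴/(30EI) = 56984/EI
  δ_0 = 70256/EI
Flexibility coefficient — unit upward force at E: δ_{EE} = L³/(3EI) = 914.7/EI.
Compatibility at E: δ_0 − R_E·δ_{EE} = 0, so R_E = 70256/914.7 = 76.81 kN.

R_E = 76.81 kN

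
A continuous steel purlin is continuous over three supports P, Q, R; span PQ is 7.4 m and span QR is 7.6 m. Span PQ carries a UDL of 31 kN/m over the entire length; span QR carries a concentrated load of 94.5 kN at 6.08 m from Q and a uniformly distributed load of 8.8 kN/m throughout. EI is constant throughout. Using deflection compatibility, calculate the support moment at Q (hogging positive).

Release continuity at Q by inserting a hinge; the redundant is the internal moment M_Q. The primary structure is two simply-supported spans PQ and QR.
Rotations at Q on the released spans (each span's end-slope, ×1/EI):
  span PQ: UDL 31: wL³/(24EI) = 523.4/EI
  span QR: point load 94.5 at a = 6.08: Pab(L + b)/(6LEI) = 174.7/EI
  span QR: UDL 8.8: wL³/(24EI) = 161/EI
  relative rotation θ_0 = (523.4 + 335.6)/EI = 859/EI
A unit hogging moment at Q produces rotation L₁/(3EI) + L₂/(3EI) = 5/EI.
Slope continuity at Q: θ_0 = M_Q·5/EI, so M_Q = 859/5 = 171.8 kN·m (hogging).

M_Q = 171.8 kN·m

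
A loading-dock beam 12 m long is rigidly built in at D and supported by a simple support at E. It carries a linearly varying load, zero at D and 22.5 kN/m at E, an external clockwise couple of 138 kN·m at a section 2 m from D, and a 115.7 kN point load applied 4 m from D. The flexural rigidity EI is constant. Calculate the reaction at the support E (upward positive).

R_E = 96.66 kN

Choose R_E as the redundant. The primary structure is the cantilever fixed at D.
Free-end deflection of the primary structure under the applied loading (downward +):
  triangular load, peak 22.5 at the free end: 11w₀L⁴/(120EI) = 42768/EI
  clockwise couple 138 at a = 2: M₀a(2L − a)/(2EI) = 3036/EI
  point load 115.7 at a = 4: Pa²(3L − a)/(6EI) = 9873/EI
  δ_0 = 55677/EI
Flexibility coefficient — unit upward force at E: δ_{EE} = L³/(3EI) = 576/EI.
Compatibility at E: δ_0 − R_E·δ_{EE} = 0, so R_E = 55677/576 = 96.66 kN.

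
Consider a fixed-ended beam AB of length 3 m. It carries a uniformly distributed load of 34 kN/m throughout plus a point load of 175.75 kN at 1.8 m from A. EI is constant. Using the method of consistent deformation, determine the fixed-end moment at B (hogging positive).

M_B = 101.4 kN·m

Take the two fixed-end moments M_A, M_B as redundants; the released structure is the simple span AB.
End rotations of the released simple span under the applied load (×1/EI):
  at A: UDL 34: wL³/(24EI) = 38.25/EI
  at B: UDL 34: wL³/(24EI) = 38.25/EI
  at A: point load 175.75 at a = 1.8: Pab(L + b)/(6LEI) = 88.58/EI
  at B: point load 175.75 at a = 1.8: Pab(L + a)/(6LEI) = 101.2/EI
  θ_A0 = 126.8/EI,  θ_B0 = 139.5/EI
Flexibility coefficients: a unit moment at one end gives L/(3EI) there and L/(6EI) at the far end, so f₁₁ = f₂₂ = 1/EI and f₁₂ = f₂₁ = 0.5/EI.
Compatibility — zero rotation at each built-in end:
  1 M_A + 0.5 M_B = 126.8
  0.5 M_A + 1 M_B = 139.5
Solving the pair gives M_A = 76.12 kN·m and M_B = 101.4 kN·m (hogging).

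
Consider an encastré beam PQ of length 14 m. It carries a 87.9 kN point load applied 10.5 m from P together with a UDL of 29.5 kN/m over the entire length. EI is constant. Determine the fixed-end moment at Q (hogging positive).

M_Q = 654.9 kN·m

Release both end moments; the primary structure is a simply-supported span PQ with redundants M_P and M_Q.
On the primary (simply-supported) span, the end slopes from the loading are:
  at P: point load 87.9 at a = 10.5: Pab(L + b)/(6LEI) = 673/EI
  at Q: point load 87.9 at a = 10.5: Pab(L + a)/(6LEI) = 942.2/EI
  at P: UDL 29.5: wL³/(24EI) = 3373/EI
  at Q: UDL 29.5: wL³/(24EI) = 3373/EI
  θ_P0 = 4046/EI,  θ_Q0 = 4315/EI
Flexibility coefficients: a unit moment at one end gives L/(3EI) there and L/(6EI) at the far end, so f₁₁ = f₂₂ = 4.667/EI and f₁₂ = f₂₁ = 2.333/EI.
Compatibility — zero rotation at each built-in end:
  4.667 M_P + 2.333 M_Q = 4046
  2.333 M_P + 4.667 M_Q = 4315
Solving the pair gives M_P = 539.5 kN·m and M_Q = 654.9 kN·m (hogging).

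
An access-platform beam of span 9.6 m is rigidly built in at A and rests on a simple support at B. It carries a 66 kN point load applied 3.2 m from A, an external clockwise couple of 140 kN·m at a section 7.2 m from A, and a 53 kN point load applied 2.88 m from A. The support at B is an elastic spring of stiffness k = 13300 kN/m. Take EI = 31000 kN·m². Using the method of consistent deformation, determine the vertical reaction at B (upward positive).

Release the roller at B. Primary structure: cantilever fixed at A.
Downward deflection at the released point B due to the loads:
  point load 66 at a = 3.2: Pa²(3L − a)/(6EI) = 2884/EI
  clockwise couple 140 at a = 7.2: M₀a(2L − a)/(2EI) = 6048/EI
  point load 53 at a = 2.88: Pa²(3L − a)/(6EI) = 1899/EI
  δ_0 = 10831/EI
Tip deflection under a unit load at B: L³/(3EI) = 294.9/EI.
With EI = 31000 kN·m²: δ_0 = 0.34938 m and δ_{BB} = 0.009513 m/kN.
Compatibility — the spring shortens by R_B/k under the reaction it provides: δ_0 − R_B·δ_{BB} = R_B/k. With 1/k = 0.000075 m/kN, R_B = δ_0 / (δ_{BB} + 1/k) = 0.34938 / (0.009513 + 0.000075) = 36.44 kN.

R_B = 36.44 kN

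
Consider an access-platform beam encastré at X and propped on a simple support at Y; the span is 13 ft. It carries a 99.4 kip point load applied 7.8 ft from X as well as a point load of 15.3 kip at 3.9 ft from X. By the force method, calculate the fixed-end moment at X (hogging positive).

Remove the prop at Y; the released (primary) structure is a cantilever built in at X.
Deflection at Y on the released cantilever, summing each load's contribution:
  point load 99.4 at a = 7.8: Pa²(3L − a)/(6EI) = 31447/EI
  point load 15.3 at a = 3.9: Pa²(3L − a)/(6EI) = 1361/EI
  δ_0 = 32808/EI
Flexibility coefficient — unit upward force at Y: δ_{YY} = L³/(3EI) = 732.3/EI.
The prop prevents deflection at Y: R_Y = δ_0/δ_{YY} = 32808/732.3 = 44.8 kip.
Moment equilibrium about X: M_X = Σ(load moments about X) − R_Y·L = 835 − 44.8×13 = 252.6 kip·ft.

M_X = 252.6 kip·ft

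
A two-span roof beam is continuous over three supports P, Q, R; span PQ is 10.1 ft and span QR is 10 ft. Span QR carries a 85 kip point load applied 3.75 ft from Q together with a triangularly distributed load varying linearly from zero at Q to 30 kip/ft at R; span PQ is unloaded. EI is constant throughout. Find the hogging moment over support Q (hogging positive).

Take M_Q as the redundant. Released structure: two simple spans PQ and QR with a hinge at Q.
Rotations at Q on the released spans (each span's end-slope, ×1/EI):
  span QR: point load 85 at a = 3.75: Pab(L + b)/(6LEI) = 539.6/EI
  span QR: triangular load, peak 30: 7w₀L³/(360EI) = 583.3/EI
  relative rotation θ_0 = (0 + 1123)/EI = 1123/EI
A unit hogging moment at Q produces rotation L₁/(3EI) + L₂/(3EI) = 6.7/EI.
Compatibility: M_Q·(L₁+L₂)/(3EI) = θ_0, giving M_Q = 167.6 kip·ft (hogging).

M_Q = 167.6 kip·ft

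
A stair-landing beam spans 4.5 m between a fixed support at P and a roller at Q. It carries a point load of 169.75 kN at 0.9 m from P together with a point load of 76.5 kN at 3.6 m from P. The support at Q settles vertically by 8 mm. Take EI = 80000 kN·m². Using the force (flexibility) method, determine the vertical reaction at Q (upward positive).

Take the reaction at Q as the redundant and release it; the primary structure is a cantilever fixed at P.
Downward deflection at the released point Q due to the loads:
  point load 169.75 at a = 0.9: Pa²(3L − a)/(6EI) = 288.7/EI
  point load 76.5 at a = 3.6: Pa²(3L − a)/(6EI) = 1636/EI
  δ_0 = 1925/EI
Tip deflection under a unit load at Q: L³/(3EI) = 30.38/EI.
With EI = 80000 kN·m²: δ_0 = 0.024058 m and δ_{QQ} = 0.00038 m/kN.
Compatibility — the beam at Q must follow the support down by 0.008 m: δ_0 − R_Q·δ_{QQ} = 0.008, so R_Q = (0.024058 − 0.008)/0.00038 = 42.29 kN.

R_Q = 42.29 kN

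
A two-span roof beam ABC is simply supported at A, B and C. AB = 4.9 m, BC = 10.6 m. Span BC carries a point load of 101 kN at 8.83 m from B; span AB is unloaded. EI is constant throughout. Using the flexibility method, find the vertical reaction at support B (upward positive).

Insert a hinge at B; M_B is the redundant, and each span becomes simply supported.
Rotations at B on the released spans (each span's end-slope, ×1/EI):
  span BC: point load 101 at a = 8.83: Pab(L + b)/(6LEI) = 307/EI
  relative rotation θ_0 = (0 + 307)/EI = 307/EI
A unit hogging moment at B produces rotation L₁/(3EI) + L₂/(3EI) = 5.167/EI.
Slope continuity at B: θ_0 = M_B·5.167/EI, so M_B = 307/5.167 = 59.42 kN·m (hogging).
Span AB, ΣM about A with M_B applied at B: R_B^{AB}·4.9 = 0 + 59.42, so R_B^{AB} = 12.13 kN and R_A = 0 − 12.13 = -12.13 kN.
Span BC, ΣM about C: R_B^{BC}·10.6 = 178.8 + 59.42, so R_B^{BC} = 22.47 kN and R_C = 101 − 22.47 = 78.53 kN.
R_B = 12.13 + 22.47 = 34.6 kN.

R_B = 34.6 kN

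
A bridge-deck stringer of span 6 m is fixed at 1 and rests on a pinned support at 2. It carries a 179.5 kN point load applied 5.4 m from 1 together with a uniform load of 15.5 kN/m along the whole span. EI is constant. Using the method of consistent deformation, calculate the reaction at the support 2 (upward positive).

R_2 = 187.5 kN

Choose R_2 as the redundant. The primary structure is the cantilever fixed at 1.
Downward deflection at the released point 2 due to the loads:
  point load 179.5 at a = 5.4: Pa²(3L − a)/(6EI) = 10992/EI
  UDL 15.5: wL⁴/(8EI) = 2511/EI
  δ_0 = 13503/EI
Flexibility coefficient — unit upward force at 2: δ_{22} = L³/(3EI) = 72/EI.
The prop prevents deflection at 2: R_2 = δ_0/δ_{22} = 13503/72 = 187.5 kN.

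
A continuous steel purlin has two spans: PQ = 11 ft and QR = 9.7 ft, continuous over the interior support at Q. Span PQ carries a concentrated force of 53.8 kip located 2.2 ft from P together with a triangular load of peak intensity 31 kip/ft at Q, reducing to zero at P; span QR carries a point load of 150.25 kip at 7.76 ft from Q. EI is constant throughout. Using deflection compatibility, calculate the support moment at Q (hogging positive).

M_Q = 228.6 kip·ft

Insert a hinge at Q; M_Q is the redundant, and each span becomes simply supported.
End slopes at the hinge Q, treating each span as simply supported:
  span PQ: point load 53.8 at a = 2.2: Pab(L + a)/(6LEI) = 208.3/EI
  span PQ: triangular load, peak 31: w₀L³/(45EI) = 916.9/EI
  span QR: point load 150.25 at a = 7.76: Pab(L + b)/(6LEI) = 452.4/EI
  relative rotation θ_0 = (1125 + 452.4)/EI = 1578/EI
A unit hogging moment at Q produces rotation L₁/(3EI) + L₂/(3EI) = 6.9/EI.
Slope continuity at Q: θ_0 = M_Q·6.9/EI, so M_Q = 1578/6.9 = 228.6 kip·ft (hogging).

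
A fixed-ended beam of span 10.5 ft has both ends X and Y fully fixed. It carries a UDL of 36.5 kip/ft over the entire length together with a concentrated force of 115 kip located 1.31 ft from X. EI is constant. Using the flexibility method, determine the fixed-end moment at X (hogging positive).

Take the two fixed-end moments M_X, M_Y as redundants; the released structure is the simple span XY.
On the primary (simply-supported) span, the end slopes from the loading are:
  at X: UDL 36.5: wL³/(24EI) = 1761/EI
  at Y: UDL 36.5: wL³/(24EI) = 1761/EI
  at X: point load 115 at a = 1.31: Pab(L + b)/(6LEI) = 432.7/EI
  at Y: point load 115 at a = 1.31: Pab(L + a)/(6LEI) = 259.5/EI
  θ_X0 = 2193/EI,  θ_Y0 = 2020/EI
Flexibility coefficients: a unit moment at one end gives L/(3EI) there and L/(6EI) at the far end, so f₁₁ = f₂₂ = 3.5/EI and f₁₂ = f₂₁ = 1.75/EI.
Compatibility — zero rotation at each built-in end:
  3.5 M_X + 1.75 M_Y = 2193
  1.75 M_X + 3.5 M_Y = 2020
Solving the pair gives M_X = 450.7 kip·ft and M_Y = 351.8 kip·ft (hogging).

M_X = 450.7 kip·ft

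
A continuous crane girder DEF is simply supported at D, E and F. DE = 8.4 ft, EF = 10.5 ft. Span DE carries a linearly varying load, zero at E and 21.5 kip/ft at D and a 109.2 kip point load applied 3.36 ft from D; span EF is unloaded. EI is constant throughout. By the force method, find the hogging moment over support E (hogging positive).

M_E = 107.8 kip·ft

Take M_E as the redundant. Released structure: two simple spans DE and EF with a hinge at E.
Rotations at E on the released spans (each span's end-slope, ×1/EI):
  span DE: triangular load, peak 21.5: 7w₀L³/(360EI) = 247.8/EI
  span DE: point load 109.2 at a = 3.36: Pab(L + a)/(6LEI) = 431.5/EI
  relative rotation θ_0 = (679.3 + 0)/EI = 679.3/EI
A unit hogging moment at E produces rotation L₁/(3EI) + L₂/(3EI) = 6.3/EI.
Compatibility: M_E·(L₁+L₂)/(3EI) = θ_0, giving M_E = 107.8 kip·ft (hogging).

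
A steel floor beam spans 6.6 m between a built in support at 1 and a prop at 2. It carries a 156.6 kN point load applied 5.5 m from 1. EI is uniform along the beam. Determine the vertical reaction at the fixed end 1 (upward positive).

Take the reaction at 2 as the redundant and release it; the primary structure is a cantilever fixed at 1.
Deflection at 2 on the released cantilever, summing each load's contribution:
  point load 156.6 at a = 5.5: Pa²(3L − a)/(6EI) = 11290/EI
Tip deflection under a unit load at 2: L³/(3EI) = 95.83/EI.
The prop prevents deflection at 2: R_2 = δ_0/δ_{22} = 11290/95.83 = 117.8 kN.
Vertical equilibrium: R_1 = ΣP − R_2 = 156.6 − 117.8 = 38.79 kN.

R_1 = 38.79 kN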